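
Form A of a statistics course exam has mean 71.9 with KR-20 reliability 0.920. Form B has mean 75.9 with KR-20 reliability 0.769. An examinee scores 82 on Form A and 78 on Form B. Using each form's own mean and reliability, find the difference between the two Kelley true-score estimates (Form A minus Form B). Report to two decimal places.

T̂_A = 0.920(82) + 0.080(71.9) = 81.1920
T̂_B = 0.769(78) + 0.231(75.9) = 77.5149
T̂_A − T̂_B = 3.6771

3.68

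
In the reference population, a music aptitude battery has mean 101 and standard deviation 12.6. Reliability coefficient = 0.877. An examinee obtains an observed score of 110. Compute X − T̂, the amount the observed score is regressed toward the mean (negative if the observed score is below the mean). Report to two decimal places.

1.11

T̂ = ρX + (1 − ρ)μ
  = 0.877 × 110 + 0.123 × 101
  = 96.470 + 12.423
  = 108.8930
  ≈ 108.893
X − T̂ = 110 − 108.893 = 1.107 → 1.11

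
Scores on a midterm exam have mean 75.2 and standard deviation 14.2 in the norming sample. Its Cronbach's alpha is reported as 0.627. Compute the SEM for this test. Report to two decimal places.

8.67

SEM = SD · √(1 − ρ) = 14.2 × √0.373 = 14.2 × 0.6107 = 8.672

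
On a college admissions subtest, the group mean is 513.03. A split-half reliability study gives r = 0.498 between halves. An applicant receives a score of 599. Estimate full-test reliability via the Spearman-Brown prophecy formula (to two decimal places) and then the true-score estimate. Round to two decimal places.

569.77

Spearman-Brown: ρ = 2r/(1 + r) = 2(0.498)/(1 + 0.498) = 0.9960/1.498 = 0.6649 → 0.66
Weight the observed score by reliability and the mean by (1 − reliability): T̂ = 0.66·599 + 0.34·513.03 = 395.34 + 174.4302 = 569.770.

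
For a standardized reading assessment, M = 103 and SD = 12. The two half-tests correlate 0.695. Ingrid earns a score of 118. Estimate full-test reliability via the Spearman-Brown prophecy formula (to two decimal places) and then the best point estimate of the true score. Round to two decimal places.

Spearman-Brown: ρ = 2r/(1 + r) = 2(0.695)/(1 + 0.695) = 1.3900/1.695 = 0.8201 → 0.82
T̂ = ρX + (1 − ρ)μ
  = 0.82 × 118 + 0.18 × 103
  = 96.76 + 18.54
  = 115.300
  ≈ 115.30

115.30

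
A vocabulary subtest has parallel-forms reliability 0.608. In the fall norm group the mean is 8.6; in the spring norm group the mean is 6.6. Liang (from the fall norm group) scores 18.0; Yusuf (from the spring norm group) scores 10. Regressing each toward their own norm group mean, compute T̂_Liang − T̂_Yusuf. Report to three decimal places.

T̂_Liang = 0.608(18.0) + 0.392(8.6) = 14.31520
T̂_Yusuf = 0.608(10) + 0.392(6.6) = 8.66720
Difference = 14.31520 − 8.66720 = 5.64800

5.648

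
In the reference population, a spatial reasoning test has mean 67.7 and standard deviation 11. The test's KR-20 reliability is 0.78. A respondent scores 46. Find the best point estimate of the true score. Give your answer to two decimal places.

T̂ = ρX + (1 − ρ)μ
  = 0.78 × 46 + 0.22 × 67.7
  = 35.88 + 14.894
  = 50.774
  ≈ 50.77

50.77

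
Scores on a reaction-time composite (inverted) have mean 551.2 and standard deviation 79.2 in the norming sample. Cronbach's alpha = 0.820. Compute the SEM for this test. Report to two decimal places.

33.60

SEM = SD · √(1 − ρ) = 79.2 × √0.180 = 79.2 × 0.4243 = 33.602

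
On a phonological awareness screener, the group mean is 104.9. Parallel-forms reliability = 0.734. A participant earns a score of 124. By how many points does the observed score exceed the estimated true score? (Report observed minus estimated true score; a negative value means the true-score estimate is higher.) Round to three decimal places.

5.081

T̂ = ρX + (1 − ρ)μ
  = 0.734 × 124 + 0.266 × 104.9
  = 91.016 + 27.9034
  = 118.91940
  ≈ 118.9194
X − T̂ = 124 − 118.9194 = 5.0806 → 5.081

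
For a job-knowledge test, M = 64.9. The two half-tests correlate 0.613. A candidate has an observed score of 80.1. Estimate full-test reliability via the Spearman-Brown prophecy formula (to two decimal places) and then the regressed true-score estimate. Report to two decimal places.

Spearman-Brown: ρ = 2r/(1 + r) = 2(0.613)/(1 + 0.613) = 1.2260/1.613 = 0.7601 → 0.76
T̂ = ρX + (1 − ρ)μ
  = 0.76 × 80.1 + 0.24 × 64.9
  = 60.876 + 15.576
  = 76.452
  ≈ 76.45

76.45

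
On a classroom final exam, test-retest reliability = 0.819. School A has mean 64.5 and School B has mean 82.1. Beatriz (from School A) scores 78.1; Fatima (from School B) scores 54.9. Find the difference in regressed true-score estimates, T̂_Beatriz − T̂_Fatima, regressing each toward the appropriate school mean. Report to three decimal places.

T̂_Beatriz = 0.819(78.1) + 0.181(64.5) = 75.63840
T̂_Fatima = 0.819(54.9) + 0.181(82.1) = 59.82320
Difference = 75.63840 − 59.82320 = 15.81520

15.815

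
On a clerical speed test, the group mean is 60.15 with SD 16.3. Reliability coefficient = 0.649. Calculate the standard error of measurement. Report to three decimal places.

9.657

SEM = SD · √(1 − ρ) = 16.3 × √0.351 = 16.3 × 0.5925 = 9.6570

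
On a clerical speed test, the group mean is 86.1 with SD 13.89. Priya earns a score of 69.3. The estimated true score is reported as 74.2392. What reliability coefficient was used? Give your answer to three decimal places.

0.706

T̂ = ρX + (1 − ρ)μ  ⇒  T̂ − μ = ρ(X − μ)
ρ = (T̂ − μ)/(X − μ) = (74.2392 − 86.1) / (69.3 − 86.1) = -11.8608 / -16.8 = 0.70600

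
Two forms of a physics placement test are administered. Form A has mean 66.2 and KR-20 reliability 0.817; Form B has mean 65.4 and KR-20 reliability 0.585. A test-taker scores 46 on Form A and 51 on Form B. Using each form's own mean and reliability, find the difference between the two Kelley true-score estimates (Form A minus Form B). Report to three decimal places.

T̂_A = 0.817(46) + 0.183(66.2) = 49.69660
T̂_B = 0.585(51) + 0.415(65.4) = 56.97600
T̂_A − T̂_B = -7.27940

-7.279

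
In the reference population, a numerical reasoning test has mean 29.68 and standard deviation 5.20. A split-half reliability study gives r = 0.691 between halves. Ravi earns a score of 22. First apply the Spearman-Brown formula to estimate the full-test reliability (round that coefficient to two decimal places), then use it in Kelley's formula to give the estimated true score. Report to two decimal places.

23.38

Spearman-Brown: ρ = 2r/(1 + r) = 2(0.691)/(1 + 0.691) = 1.3820/1.691 = 0.8173 → 0.82
Kelley's formula gives T̂ = 0.82·22 + 0.18·29.68 = 18.04 + 5.3424 = 23.382.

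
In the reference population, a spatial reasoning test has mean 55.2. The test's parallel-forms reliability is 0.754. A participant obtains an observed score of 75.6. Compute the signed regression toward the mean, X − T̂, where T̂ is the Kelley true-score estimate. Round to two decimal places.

Kelley's formula gives T̂ = 0.754·75.6 + 0.246·55.2 = 57.0024 + 13.5792 = 70.5816.
X − T̂ = 75.6 − 70.582 = 5.018 → 5.02

5.02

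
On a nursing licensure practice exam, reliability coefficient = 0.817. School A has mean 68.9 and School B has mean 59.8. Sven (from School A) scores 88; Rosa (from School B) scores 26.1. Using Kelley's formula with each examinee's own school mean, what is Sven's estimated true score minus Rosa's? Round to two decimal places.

T̂_Sven = 0.817(88) + 0.183(68.9) = 84.5047
T̂_Rosa = 0.817(26.1) + 0.183(59.8) = 32.2671
Difference = 84.5047 − 32.2671 = 52.2376

52.24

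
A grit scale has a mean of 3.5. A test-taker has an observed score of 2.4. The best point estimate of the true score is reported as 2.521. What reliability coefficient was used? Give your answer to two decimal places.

0.89

T̂ = ρX + (1 − ρ)μ  ⇒  T̂ − μ = ρ(X − μ)
ρ = (T̂ − μ)/(X − μ) = (2.521 − 3.5) / (2.4 − 3.5) = -0.979 / -1.1 = 0.8900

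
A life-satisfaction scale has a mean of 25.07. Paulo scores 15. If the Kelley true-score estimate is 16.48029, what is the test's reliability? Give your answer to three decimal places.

0.853

T̂ = ρX + (1 − ρ)μ  ⇒  T̂ − μ = ρ(X − μ)
ρ = (T̂ − μ)/(X − μ) = (16.48029 − 25.07) / (15 − 25.07) = -8.58971 / -10.07 = 0.85300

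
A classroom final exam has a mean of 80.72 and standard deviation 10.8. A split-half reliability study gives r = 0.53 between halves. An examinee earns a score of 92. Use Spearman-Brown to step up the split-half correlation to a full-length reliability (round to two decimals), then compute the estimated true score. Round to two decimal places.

Spearman-Brown: ρ = 2r/(1 + r) = 2(0.53)/(1 + 0.53) = 1.060/1.53 = 0.6928 → 0.69
T̂ = 0.69(92) + 0.31(80.72) = 63.48 + 25.0232 = 88.503 → 88.50

88.50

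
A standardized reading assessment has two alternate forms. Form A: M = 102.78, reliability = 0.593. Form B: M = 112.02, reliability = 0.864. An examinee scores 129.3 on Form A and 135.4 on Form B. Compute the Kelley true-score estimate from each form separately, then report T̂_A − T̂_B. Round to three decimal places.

-13.714

T̂_A = 0.593(129.3) + 0.407(102.78) = 118.50636
T̂_B = 0.864(135.4) + 0.136(112.02) = 132.22032
T̂_A − T̂_B = -13.71396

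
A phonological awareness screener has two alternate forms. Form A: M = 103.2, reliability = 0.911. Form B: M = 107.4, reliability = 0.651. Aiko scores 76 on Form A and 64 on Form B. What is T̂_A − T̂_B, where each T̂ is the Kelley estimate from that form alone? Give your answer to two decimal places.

T̂_A = 0.911(76) + 0.089(103.2) = 78.4208
T̂_B = 0.651(64) + 0.349(107.4) = 79.1466
T̂_A − T̂_B = -0.7258

-0.73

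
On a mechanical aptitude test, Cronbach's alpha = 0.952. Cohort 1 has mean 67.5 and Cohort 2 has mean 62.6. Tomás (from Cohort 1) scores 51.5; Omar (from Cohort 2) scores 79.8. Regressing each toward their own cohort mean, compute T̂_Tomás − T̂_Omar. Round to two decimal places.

T̂_Tomás = 0.952(51.5) + 0.048(67.5) = 52.2680
T̂_Omar = 0.952(79.8) + 0.048(62.6) = 78.9744
Difference = 52.2680 − 78.9744 = -26.7064

-26.71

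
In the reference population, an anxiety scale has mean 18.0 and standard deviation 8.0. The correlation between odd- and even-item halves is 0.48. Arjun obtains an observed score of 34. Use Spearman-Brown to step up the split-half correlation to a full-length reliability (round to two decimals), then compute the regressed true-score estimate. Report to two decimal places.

28.40

Spearman-Brown: ρ = 2r/(1 + r) = 2(0.48)/(1 + 0.48) = 0.960/1.48 = 0.6486 → 0.65
T̂ = 0.65(34) + 0.35(18.0) = 22.10 + 6.300 = 28.400 → 28.40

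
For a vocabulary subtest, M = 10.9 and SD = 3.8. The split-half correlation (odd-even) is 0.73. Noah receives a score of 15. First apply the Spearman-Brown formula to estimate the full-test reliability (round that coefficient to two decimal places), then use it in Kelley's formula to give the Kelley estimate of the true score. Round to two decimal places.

Spearman-Brown: ρ = 2r/(1 + r) = 2(0.73)/(1 + 0.73) = 1.460/1.73 = 0.8439 → 0.84
T̂ = 0.84(15) + 0.16(10.9) = 12.60 + 1.744 = 14.344 → 14.34

14.34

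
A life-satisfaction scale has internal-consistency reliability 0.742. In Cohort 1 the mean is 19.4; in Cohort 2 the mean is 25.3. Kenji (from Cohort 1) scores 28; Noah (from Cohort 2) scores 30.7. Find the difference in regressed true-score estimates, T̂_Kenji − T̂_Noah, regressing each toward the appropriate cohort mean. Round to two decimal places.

T̂_Kenji = 0.742(28) + 0.258(19.4) = 25.7812
T̂_Noah = 0.742(30.7) + 0.258(25.3) = 29.3068
Difference = 25.7812 − 29.3068 = -3.5256

-3.53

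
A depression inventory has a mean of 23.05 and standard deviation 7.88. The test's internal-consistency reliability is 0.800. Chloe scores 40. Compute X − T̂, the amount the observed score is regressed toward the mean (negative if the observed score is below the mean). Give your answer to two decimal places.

Kelley's formula gives T̂ = 0.800·40 + 0.200·23.05 = 32.000 + 4.61000 = 36.6100.
X − T̂ = 40 − 36.610 = 3.390 → 3.39

3.39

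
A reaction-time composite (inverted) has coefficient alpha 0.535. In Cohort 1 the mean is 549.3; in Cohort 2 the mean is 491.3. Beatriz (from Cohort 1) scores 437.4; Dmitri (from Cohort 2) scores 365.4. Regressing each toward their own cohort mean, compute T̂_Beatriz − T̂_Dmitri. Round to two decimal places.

T̂_Beatriz = 0.535(437.4) + 0.465(549.3) = 489.4335
T̂_Dmitri = 0.535(365.4) + 0.465(491.3) = 423.9435
Difference = 489.4335 − 423.9435 = 65.4900

65.49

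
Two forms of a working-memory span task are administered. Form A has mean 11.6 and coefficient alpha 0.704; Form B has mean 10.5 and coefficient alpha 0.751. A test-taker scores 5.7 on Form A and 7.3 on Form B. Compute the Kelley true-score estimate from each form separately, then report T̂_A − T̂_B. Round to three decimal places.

-0.650

T̂_A = 0.704(5.7) + 0.296(11.6) = 7.44640
T̂_B = 0.751(7.3) + 0.249(10.5) = 8.09680
T̂_A − T̂_B = -0.65040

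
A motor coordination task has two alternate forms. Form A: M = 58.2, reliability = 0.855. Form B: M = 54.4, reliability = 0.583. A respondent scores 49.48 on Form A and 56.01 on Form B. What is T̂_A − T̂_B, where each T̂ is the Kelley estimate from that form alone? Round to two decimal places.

T̂_A = 0.855(49.48) + 0.145(58.2) = 50.7444
T̂_B = 0.583(56.01) + 0.417(54.4) = 55.3386
T̂_A − T̂_B = -4.5942

-4.59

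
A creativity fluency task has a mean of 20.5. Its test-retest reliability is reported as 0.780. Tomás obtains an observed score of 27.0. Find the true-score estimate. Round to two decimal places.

25.57

T̂ = ρX + (1 − ρ)μ
  = 0.780 × 27.0 + 0.220 × 20.5
  = 21.0600 + 4.5100
  = 25.570
  ≈ 25.57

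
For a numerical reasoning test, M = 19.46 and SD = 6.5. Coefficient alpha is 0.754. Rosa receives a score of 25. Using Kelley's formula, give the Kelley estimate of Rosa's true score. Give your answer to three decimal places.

23.637

Regress the observed score toward the mean by the unreliability: T̂ = 0.754·25 + 0.246·19.46 = 18.850 + 4.78716 = 23.6372.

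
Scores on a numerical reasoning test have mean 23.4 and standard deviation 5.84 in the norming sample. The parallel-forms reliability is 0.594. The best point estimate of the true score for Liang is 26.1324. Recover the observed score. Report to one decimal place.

T̂ = ρX + (1 − ρ)μ  ⇒  X = (T̂ − (1 − ρ)μ) / ρ
X = (26.1324 − 0.406 × 23.4) / 0.594 = (26.1324 − 9.5004) / 0.594 = 16.6320 / 0.594 = 28.000

28.0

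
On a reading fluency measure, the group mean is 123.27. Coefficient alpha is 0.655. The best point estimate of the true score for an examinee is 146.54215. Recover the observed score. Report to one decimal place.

T̂ = ρX + (1 − ρ)μ  ⇒  X = (T̂ − (1 − ρ)μ) / ρ
X = (146.54215 − 0.345 × 123.27) / 0.655 = (146.54215 − 42.52815) / 0.655 = 104.01400 / 0.655 = 158.800

158.8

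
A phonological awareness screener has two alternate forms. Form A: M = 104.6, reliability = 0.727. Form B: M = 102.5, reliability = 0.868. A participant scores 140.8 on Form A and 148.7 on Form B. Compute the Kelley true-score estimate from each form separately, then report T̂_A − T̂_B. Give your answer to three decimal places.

T̂_A = 0.727(140.8) + 0.273(104.6) = 130.91740
T̂_B = 0.868(148.7) + 0.132(102.5) = 142.60160
T̂_A − T̂_B = -11.68420

-11.684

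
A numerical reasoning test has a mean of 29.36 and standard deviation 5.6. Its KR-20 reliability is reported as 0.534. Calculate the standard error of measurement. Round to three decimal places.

3.823

SEM = SD · √(1 − ρ) = 5.6 × √0.466 = 5.6 × 0.6826 = 3.8228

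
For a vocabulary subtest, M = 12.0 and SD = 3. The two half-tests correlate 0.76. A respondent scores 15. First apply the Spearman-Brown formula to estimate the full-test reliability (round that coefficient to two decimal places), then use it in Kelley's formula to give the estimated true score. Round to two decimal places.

Spearman-Brown: ρ = 2r/(1 + r) = 2(0.76)/(1 + 0.76) = 1.520/1.76 = 0.8636 → 0.86
Weight the observed score by reliability and the mean by (1 − reliability): T̂ = 0.86·15 + 0.14·12.0 = 12.90 + 1.680 = 14.580.

14.58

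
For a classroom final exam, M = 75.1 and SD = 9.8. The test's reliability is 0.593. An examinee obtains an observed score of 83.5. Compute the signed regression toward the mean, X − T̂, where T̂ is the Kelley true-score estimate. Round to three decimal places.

3.419

Regress the observed score toward the mean by the unreliability: T̂ = 0.593·83.5 + 0.407·75.1 = 49.5155 + 30.5657 = 80.08120.
X − T̂ = 83.5 − 80.0812 = 3.4188 → 3.419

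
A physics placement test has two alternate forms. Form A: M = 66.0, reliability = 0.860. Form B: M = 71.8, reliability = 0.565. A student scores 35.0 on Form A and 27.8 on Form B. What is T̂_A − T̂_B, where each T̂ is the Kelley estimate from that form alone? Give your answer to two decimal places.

-7.60

T̂_A = 0.860(35.0) + 0.140(66.0) = 39.3400
T̂_B = 0.565(27.8) + 0.435(71.8) = 46.9400
T̂_A − T̂_B = -7.6000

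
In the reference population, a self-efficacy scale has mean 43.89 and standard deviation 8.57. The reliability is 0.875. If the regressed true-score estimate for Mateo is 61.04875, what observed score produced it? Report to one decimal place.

T̂ = ρX + (1 − ρ)μ  ⇒  X = (T̂ − (1 − ρ)μ) / ρ
X = (61.04875 − 0.125 × 43.89) / 0.875 = (61.04875 − 5.48625) / 0.875 = 55.56250 / 0.875 = 63.500

63.5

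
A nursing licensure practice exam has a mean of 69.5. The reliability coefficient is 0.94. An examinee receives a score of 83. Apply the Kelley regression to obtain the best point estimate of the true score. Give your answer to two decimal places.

82.19

T̂ = ρX + (1 − ρ)μ
  = 0.94 × 83 + 0.06 × 69.5
  = 78.02 + 4.170
  = 82.190
  ≈ 82.19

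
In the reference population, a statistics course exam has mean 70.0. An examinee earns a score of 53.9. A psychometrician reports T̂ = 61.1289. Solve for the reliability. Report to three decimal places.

T̂ = ρX + (1 − ρ)μ  ⇒  T̂ − μ = ρ(X − μ)
ρ = (T̂ − μ)/(X − μ) = (61.1289 − 70.0) / (53.9 − 70.0) = -8.8711 / -16.1 = 0.55100

0.551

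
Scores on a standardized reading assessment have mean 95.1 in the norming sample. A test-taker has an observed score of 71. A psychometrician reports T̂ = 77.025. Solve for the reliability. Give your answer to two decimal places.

0.75

T̂ = ρX + (1 − ρ)μ  ⇒  T̂ − μ = ρ(X − μ)
ρ = (T̂ − μ)/(X − μ) = (77.025 − 95.1) / (71 − 95.1) = -18.075 / -24.1 = 0.7500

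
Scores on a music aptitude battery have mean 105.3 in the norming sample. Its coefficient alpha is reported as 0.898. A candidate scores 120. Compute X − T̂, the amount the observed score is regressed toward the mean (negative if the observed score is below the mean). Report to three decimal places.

T̂ = ρX + (1 − ρ)μ
  = 0.898 × 120 + 0.102 × 105.3
  = 107.760 + 10.7406
  = 118.50060
  ≈ 118.5006
X − T̂ = 120 − 118.5006 = 1.4994 → 1.499

1.499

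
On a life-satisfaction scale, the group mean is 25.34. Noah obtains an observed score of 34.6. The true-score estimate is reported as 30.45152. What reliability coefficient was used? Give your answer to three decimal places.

T̂ = ρX + (1 − ρ)μ  ⇒  T̂ − μ = ρ(X − μ)
ρ = (T̂ − μ)/(X − μ) = (30.45152 − 25.34) / (34.6 − 25.34) = 5.11152 / 9.26 = 0.55200

0.552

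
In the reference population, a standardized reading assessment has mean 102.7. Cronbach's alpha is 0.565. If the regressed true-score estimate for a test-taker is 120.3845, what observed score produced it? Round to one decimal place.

T̂ = ρX + (1 − ρ)μ  ⇒  X = (T̂ − (1 − ρ)μ) / ρ
X = (120.3845 − 0.435 × 102.7) / 0.565 = (120.3845 − 44.6745) / 0.565 = 75.7100 / 0.565 = 134.000

134.0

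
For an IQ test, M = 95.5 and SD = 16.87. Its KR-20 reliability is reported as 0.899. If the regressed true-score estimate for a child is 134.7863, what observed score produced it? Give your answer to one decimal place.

139.2

T̂ = ρX + (1 − ρ)μ  ⇒  X = (T̂ − (1 − ρ)μ) / ρ
X = (134.7863 − 0.101 × 95.5) / 0.899 = (134.7863 − 9.6455) / 0.899 = 125.1408 / 0.899 = 139.200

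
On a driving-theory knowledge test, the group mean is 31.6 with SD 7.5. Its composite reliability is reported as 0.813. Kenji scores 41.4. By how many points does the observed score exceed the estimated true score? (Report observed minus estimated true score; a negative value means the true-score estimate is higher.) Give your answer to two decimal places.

1.83

Kelley's formula gives T̂ = 0.813·41.4 + 0.187·31.6 = 33.6582 + 5.9092 = 39.5674.
X − T̂ = 41.4 − 39.567 = 1.833 → 1.83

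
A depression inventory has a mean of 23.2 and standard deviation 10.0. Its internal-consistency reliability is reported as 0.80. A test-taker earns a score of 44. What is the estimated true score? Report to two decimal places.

39.84

Kelley's formula gives T̂ = 0.80·44 + 0.20·23.2 = 35.20 + 4.640 = 39.840.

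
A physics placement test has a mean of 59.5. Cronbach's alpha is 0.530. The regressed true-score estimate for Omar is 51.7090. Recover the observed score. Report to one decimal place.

T̂ = ρX + (1 − ρ)μ  ⇒  X = (T̂ − (1 − ρ)μ) / ρ
X = (51.7090 − 0.470 × 59.5) / 0.530 = (51.7090 − 27.9650) / 0.530 = 23.7440 / 0.530 = 44.800

44.8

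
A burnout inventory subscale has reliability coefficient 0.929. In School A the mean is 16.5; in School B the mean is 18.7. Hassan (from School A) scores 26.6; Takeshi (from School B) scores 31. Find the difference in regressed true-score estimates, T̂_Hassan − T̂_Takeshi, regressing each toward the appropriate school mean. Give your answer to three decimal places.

T̂_Hassan = 0.929(26.6) + 0.071(16.5) = 25.88290
T̂_Takeshi = 0.929(31) + 0.071(18.7) = 30.12670
Difference = 25.88290 − 30.12670 = -4.24380

-4.244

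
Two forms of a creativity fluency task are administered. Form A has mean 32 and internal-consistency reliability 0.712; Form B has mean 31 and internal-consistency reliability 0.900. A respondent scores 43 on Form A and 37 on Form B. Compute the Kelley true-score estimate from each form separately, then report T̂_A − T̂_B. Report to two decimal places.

3.43

T̂_A = 0.712(43) + 0.288(32) = 39.8320
T̂_B = 0.900(37) + 0.100(31) = 36.4000
T̂_A − T̂_B = 3.4320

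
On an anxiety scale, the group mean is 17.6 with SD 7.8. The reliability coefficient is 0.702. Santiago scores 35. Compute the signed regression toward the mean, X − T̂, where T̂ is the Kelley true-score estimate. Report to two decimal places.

T̂ = 0.702(35) + 0.298(17.6) = 24.570 + 5.2448 = 29.8148 → 29.815
X − T̂ = 35 − 29.815 = 5.185 → 5.19

5.19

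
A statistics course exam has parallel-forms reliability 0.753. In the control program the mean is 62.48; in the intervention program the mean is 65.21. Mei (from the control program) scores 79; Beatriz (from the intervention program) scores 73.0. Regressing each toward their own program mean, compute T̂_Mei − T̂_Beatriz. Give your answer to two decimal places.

T̂_Mei = 0.753(79) + 0.247(62.48) = 74.9196
T̂_Beatriz = 0.753(73.0) + 0.247(65.21) = 71.0759
Difference = 74.9196 − 71.0759 = 3.8437

3.84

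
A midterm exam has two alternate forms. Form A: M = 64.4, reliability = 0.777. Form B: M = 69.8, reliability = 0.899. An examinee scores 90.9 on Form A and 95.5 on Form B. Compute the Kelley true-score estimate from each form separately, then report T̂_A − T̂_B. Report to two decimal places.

-7.91

T̂_A = 0.777(90.9) + 0.223(64.4) = 84.9905
T̂_B = 0.899(95.5) + 0.101(69.8) = 92.9043
T̂_A − T̂_B = -7.9138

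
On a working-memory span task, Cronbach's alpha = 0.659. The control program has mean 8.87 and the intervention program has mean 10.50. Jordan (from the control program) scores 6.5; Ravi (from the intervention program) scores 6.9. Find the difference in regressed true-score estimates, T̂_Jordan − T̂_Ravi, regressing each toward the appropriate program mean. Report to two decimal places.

T̂_Jordan = 0.659(6.5) + 0.341(8.87) = 7.3082
T̂_Ravi = 0.659(6.9) + 0.341(10.50) = 8.1276
Difference = 7.3082 − 8.1276 = -0.8194

-0.82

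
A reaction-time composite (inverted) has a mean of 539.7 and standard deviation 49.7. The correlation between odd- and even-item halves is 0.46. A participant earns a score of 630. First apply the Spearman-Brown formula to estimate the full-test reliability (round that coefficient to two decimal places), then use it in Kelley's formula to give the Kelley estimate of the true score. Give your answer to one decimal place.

596.6

Spearman-Brown: ρ = 2r/(1 + r) = 2(0.46)/(1 + 0.46) = 0.920/1.46 = 0.6301 → 0.63
T̂ = 0.63(630) + 0.37(539.7) = 396.90 + 199.689 = 596.59 → 596.6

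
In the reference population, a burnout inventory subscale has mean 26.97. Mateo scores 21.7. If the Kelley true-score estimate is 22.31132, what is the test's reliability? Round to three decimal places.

T̂ = ρX + (1 − ρ)μ  ⇒  T̂ − μ = ρ(X − μ)
ρ = (T̂ − μ)/(X − μ) = (22.31132 − 26.97) / (21.7 − 26.97) = -4.65868 / -5.27 = 0.88400

0.884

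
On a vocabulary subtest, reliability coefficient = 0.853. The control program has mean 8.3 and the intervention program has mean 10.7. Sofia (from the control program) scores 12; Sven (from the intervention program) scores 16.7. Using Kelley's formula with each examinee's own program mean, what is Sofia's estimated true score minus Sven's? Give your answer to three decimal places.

-4.362

T̂_Sofia = 0.853(12) + 0.147(8.3) = 11.45610
T̂_Sven = 0.853(16.7) + 0.147(10.7) = 15.81800
Difference = 11.45610 − 15.81800 = -4.36190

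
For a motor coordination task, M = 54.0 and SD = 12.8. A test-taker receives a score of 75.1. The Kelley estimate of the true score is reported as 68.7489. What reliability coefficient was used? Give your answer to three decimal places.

0.699

T̂ = ρX + (1 − ρ)μ  ⇒  T̂ − μ = ρ(X − μ)
ρ = (T̂ − μ)/(X − μ) = (68.7489 − 54.0) / (75.1 − 54.0) = 14.7489 / 21.1 = 0.69900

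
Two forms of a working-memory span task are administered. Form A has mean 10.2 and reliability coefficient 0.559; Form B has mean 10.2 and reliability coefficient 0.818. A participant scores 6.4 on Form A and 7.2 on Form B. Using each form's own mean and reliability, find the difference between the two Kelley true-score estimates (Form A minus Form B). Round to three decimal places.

0.330

T̂_A = 0.559(6.4) + 0.441(10.2) = 8.07580
T̂_B = 0.818(7.2) + 0.182(10.2) = 7.74600
T̂_A − T̂_B = 0.32980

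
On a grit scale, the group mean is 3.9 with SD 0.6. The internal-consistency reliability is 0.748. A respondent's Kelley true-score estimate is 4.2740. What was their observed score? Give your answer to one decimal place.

4.4

T̂ = ρX + (1 − ρ)μ  ⇒  X = (T̂ − (1 − ρ)μ) / ρ
X = (4.2740 − 0.252 × 3.9) / 0.748 = (4.2740 − 0.9828) / 0.748 = 3.2912 / 0.748 = 4.400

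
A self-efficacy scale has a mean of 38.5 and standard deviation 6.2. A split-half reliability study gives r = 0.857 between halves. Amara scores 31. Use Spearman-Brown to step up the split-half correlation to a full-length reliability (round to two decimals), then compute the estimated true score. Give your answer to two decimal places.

31.60

Spearman-Brown: ρ = 2r/(1 + r) = 2(0.857)/(1 + 0.857) = 1.7140/1.857 = 0.9230 → 0.92
T̂ = 0.92(31) + 0.08(38.5) = 28.52 + 3.080 = 31.600 → 31.60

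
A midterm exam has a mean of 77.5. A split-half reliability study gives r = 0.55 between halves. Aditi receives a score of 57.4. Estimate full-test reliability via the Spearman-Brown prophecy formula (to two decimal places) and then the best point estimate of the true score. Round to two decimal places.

63.23

Spearman-Brown: ρ = 2r/(1 + r) = 2(0.55)/(1 + 0.55) = 1.100/1.55 = 0.7097 → 0.71
T̂ = ρX + (1 − ρ)μ
  = 0.71 × 57.4 + 0.29 × 77.5
  = 40.754 + 22.475
  = 63.229
  ≈ 63.23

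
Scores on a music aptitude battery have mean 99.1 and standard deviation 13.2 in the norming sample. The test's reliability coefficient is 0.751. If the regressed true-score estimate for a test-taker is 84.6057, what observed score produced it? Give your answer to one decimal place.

T̂ = ρX + (1 − ρ)μ  ⇒  X = (T̂ − (1 − ρ)μ) / ρ
X = (84.6057 − 0.249 × 99.1) / 0.751 = (84.6057 − 24.6759) / 0.751 = 59.9298 / 0.751 = 79.800

79.8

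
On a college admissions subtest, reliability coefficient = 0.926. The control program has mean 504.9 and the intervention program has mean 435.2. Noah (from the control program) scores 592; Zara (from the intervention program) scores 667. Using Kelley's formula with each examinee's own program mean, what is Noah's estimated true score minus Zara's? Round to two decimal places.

T̂_Noah = 0.926(592) + 0.074(504.9) = 585.5546
T̂_Zara = 0.926(667) + 0.074(435.2) = 649.8468
Difference = 585.5546 − 649.8468 = -64.2922

-64.29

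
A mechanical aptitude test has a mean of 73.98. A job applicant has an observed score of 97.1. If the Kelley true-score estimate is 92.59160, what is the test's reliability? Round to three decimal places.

T̂ = ρX + (1 − ρ)μ  ⇒  T̂ − μ = ρ(X − μ)
ρ = (T̂ − μ)/(X − μ) = (92.59160 − 73.98) / (97.1 − 73.98) = 18.61160 / 23.12 = 0.80500

0.805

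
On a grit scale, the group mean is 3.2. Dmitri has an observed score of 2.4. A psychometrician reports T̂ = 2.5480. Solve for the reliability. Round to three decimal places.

0.815

T̂ = ρX + (1 − ρ)μ  ⇒  T̂ − μ = ρ(X − μ)
ρ = (T̂ − μ)/(X − μ) = (2.5480 − 3.2) / (2.4 − 3.2) = -0.6520 / -0.8 = 0.81500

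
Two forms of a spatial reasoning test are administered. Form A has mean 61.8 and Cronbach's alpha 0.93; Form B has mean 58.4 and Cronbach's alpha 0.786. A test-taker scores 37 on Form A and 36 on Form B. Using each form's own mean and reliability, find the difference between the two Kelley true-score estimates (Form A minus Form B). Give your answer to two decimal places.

-2.06

T̂_A = 0.93(37) + 0.07(61.8) = 38.7360
T̂_B = 0.786(36) + 0.214(58.4) = 40.7936
T̂_A − T̂_B = -2.0576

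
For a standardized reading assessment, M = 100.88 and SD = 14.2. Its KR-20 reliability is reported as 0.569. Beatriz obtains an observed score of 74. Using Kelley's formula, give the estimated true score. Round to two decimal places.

85.59

T̂ = 0.569(74) + 0.431(100.88) = 42.106 + 43.47928 = 85.585 → 85.59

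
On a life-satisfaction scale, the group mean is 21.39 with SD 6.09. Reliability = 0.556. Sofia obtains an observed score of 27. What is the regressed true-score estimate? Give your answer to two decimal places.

T̂ = ρX + (1 − ρ)μ
  = 0.556 × 27 + 0.444 × 21.39
  = 15.012 + 9.49716
  = 24.509
  ≈ 24.51

24.51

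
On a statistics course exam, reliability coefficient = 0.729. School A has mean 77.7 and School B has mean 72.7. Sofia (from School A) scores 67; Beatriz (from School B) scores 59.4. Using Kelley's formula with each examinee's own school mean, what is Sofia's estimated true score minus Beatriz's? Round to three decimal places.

6.895

T̂_Sofia = 0.729(67) + 0.271(77.7) = 69.89970
T̂_Beatriz = 0.729(59.4) + 0.271(72.7) = 63.00430
Difference = 69.89970 − 63.00430 = 6.89540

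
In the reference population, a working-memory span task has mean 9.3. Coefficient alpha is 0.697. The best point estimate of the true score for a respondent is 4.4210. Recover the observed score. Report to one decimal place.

T̂ = ρX + (1 − ρ)μ  ⇒  X = (T̂ − (1 − ρ)μ) / ρ
X = (4.4210 − 0.303 × 9.3) / 0.697 = (4.4210 − 2.8179) / 0.697 = 1.6031 / 0.697 = 2.300

2.3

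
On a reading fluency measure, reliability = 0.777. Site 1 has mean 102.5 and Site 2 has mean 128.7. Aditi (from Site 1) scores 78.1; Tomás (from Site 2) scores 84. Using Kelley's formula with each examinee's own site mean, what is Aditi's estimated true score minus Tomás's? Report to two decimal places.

-10.43

T̂_Aditi = 0.777(78.1) + 0.223(102.5) = 83.5412
T̂_Tomás = 0.777(84) + 0.223(128.7) = 93.9681
Difference = 83.5412 − 93.9681 = -10.4269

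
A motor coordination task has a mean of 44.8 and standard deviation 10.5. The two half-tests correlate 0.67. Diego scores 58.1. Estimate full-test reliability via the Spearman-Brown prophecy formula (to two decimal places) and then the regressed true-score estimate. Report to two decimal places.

55.44

Spearman-Brown: ρ = 2r/(1 + r) = 2(0.67)/(1 + 0.67) = 1.340/1.67 = 0.8024 → 0.80
T̂ = 0.80(58.1) + 0.20(44.8) = 46.480 + 8.960 = 55.440 → 55.44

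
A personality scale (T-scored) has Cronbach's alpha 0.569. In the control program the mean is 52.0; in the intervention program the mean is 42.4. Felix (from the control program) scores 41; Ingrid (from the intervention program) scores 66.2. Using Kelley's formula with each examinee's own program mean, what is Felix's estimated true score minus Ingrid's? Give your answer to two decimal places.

T̂_Felix = 0.569(41) + 0.431(52.0) = 45.7410
T̂_Ingrid = 0.569(66.2) + 0.431(42.4) = 55.9422
Difference = 45.7410 − 55.9422 = -10.2012

-10.20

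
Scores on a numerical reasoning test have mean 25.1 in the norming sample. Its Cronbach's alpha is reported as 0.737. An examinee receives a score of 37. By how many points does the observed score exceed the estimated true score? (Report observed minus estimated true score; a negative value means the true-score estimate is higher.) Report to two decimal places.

T̂ = 0.737(37) + 0.263(25.1) = 27.269 + 6.6013 = 33.8703 → 33.870
X − T̂ = 37 − 33.870 = 3.130 → 3.13

3.13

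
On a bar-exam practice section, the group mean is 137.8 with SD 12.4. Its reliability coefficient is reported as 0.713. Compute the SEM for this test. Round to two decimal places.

SEM = SD · √(1 − ρ) = 12.4 × √0.287 = 12.4 × 0.5357 = 6.643

6.64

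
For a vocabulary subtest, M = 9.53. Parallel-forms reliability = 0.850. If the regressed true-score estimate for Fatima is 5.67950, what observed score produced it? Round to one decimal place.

T̂ = ρX + (1 − ρ)μ  ⇒  X = (T̂ − (1 − ρ)μ) / ρ
X = (5.67950 − 0.150 × 9.53) / 0.850 = (5.67950 − 1.42950) / 0.850 = 4.25000 / 0.850 = 5.000

5.0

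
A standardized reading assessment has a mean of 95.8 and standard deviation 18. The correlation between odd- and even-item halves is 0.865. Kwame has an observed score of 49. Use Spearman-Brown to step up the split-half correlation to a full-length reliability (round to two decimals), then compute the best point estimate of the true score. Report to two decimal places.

Spearman-Brown: ρ = 2r/(1 + r) = 2(0.865)/(1 + 0.865) = 1.7300/1.865 = 0.9276 → 0.93
Regress the observed score toward the mean by the unreliability: T̂ = 0.93·49 + 0.07·95.8 = 45.57 + 6.706 = 52.276.

52.28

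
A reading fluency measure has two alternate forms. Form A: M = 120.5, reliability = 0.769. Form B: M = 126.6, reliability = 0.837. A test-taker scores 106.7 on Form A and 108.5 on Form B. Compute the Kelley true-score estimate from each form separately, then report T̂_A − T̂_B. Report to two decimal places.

-1.56

T̂_A = 0.769(106.7) + 0.231(120.5) = 109.8878
T̂_B = 0.837(108.5) + 0.163(126.6) = 111.4503
T̂_A − T̂_B = -1.5625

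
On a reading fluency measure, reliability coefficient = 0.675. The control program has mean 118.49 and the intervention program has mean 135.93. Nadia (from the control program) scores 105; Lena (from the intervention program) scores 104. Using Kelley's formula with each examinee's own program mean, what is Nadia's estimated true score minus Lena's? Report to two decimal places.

-4.99

T̂_Nadia = 0.675(105) + 0.325(118.49) = 109.3842
T̂_Lena = 0.675(104) + 0.325(135.93) = 114.3773
Difference = 109.3842 − 114.3773 = -4.9930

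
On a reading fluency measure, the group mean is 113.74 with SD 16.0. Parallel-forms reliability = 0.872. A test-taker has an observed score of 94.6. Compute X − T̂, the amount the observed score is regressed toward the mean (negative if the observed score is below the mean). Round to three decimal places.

Regress the observed score toward the mean by the unreliability: T̂ = 0.872·94.6 + 0.128·113.74 = 82.4912 + 14.55872 = 97.04992.
X − T̂ = 94.6 − 97.0499 = -2.4499 → -2.450

-2.450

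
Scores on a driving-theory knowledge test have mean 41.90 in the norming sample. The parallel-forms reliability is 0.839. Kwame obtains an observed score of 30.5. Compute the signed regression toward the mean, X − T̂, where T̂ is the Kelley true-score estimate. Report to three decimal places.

Regress the observed score toward the mean by the unreliability: T̂ = 0.839·30.5 + 0.161·41.90 = 25.5895 + 6.74590 = 32.33540.
X − T̂ = 30.5 − 32.3354 = -1.8354 → -1.835

-1.835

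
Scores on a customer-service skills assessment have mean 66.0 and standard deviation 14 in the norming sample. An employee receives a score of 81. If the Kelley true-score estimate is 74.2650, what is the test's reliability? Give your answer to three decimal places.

0.551

T̂ = ρX + (1 − ρ)μ  ⇒  T̂ − μ = ρ(X − μ)
ρ = (T̂ − μ)/(X − μ) = (74.2650 − 66.0) / (81 − 66.0) = 8.2650 / 15.0 = 0.55100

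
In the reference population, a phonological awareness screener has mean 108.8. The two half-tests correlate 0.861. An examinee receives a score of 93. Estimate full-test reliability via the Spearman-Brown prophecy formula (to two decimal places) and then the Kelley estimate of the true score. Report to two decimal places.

94.11

Spearman-Brown: ρ = 2r/(1 + r) = 2(0.861)/(1 + 0.861) = 1.7220/1.861 = 0.9253 → 0.93
T̂ = ρX + (1 − ρ)μ
  = 0.93 × 93 + 0.07 × 108.8
  = 86.49 + 7.616
  = 94.106
  ≈ 94.11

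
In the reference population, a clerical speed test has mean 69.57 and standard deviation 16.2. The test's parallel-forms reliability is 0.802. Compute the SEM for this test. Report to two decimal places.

SEM = SD · √(1 − ρ) = 16.2 × √0.198 = 16.2 × 0.4450 = 7.209

7.21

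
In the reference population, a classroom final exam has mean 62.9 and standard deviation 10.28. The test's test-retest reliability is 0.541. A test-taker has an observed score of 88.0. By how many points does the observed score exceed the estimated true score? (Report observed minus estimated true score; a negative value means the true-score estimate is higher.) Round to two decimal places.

T̂ = ρX + (1 − ρ)μ
  = 0.541 × 88.0 + 0.459 × 62.9
  = 47.6080 + 28.8711
  = 76.4791
  ≈ 76.479
X − T̂ = 88.0 − 76.479 = 11.521 → 11.52

11.52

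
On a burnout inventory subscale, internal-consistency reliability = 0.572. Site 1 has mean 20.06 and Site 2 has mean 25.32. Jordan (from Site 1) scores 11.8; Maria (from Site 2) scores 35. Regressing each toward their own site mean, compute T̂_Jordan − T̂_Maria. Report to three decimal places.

T̂_Jordan = 0.572(11.8) + 0.428(20.06) = 15.33528
T̂_Maria = 0.572(35) + 0.428(25.32) = 30.85696
Difference = 15.33528 − 30.85696 = -15.52168

-15.522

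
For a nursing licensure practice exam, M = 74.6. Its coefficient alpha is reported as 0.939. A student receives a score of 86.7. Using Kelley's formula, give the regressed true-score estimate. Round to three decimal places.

85.962

T̂ = 0.939(86.7) + 0.061(74.6) = 81.4113 + 4.5506 = 85.9619 → 85.962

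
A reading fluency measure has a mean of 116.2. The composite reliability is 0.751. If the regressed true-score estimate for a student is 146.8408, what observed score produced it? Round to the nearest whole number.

157

T̂ = ρX + (1 − ρ)μ  ⇒  X = (T̂ − (1 − ρ)μ) / ρ
X = (146.8408 − 0.249 × 116.2) / 0.751 = (146.8408 − 28.9338) / 0.751 = 117.9070 / 0.751 = 157.00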